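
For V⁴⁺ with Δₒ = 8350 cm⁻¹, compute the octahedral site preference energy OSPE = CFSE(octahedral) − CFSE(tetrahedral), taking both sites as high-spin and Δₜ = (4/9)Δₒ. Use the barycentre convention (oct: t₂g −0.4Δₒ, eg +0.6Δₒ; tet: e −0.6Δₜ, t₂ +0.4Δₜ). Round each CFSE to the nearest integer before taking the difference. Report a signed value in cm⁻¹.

-1113

V⁴⁺: group 5, so d-count = 5 − 4 = 1.
In an octahedral site d¹ (HS) is t₂g¹ eg⁰, giving CFSE(oct) = -0.4Δₒ = -3340 cm⁻¹.
Tetrahedral: e¹ t₂⁰, CFSE = 1(−0.6) + 0(+0.4) = -0.6Δₜ = -0.6 × (4/9) × 8350 = -2227 cm⁻¹.
OSPE = -3340 − (-2227) = -1113 cm⁻¹.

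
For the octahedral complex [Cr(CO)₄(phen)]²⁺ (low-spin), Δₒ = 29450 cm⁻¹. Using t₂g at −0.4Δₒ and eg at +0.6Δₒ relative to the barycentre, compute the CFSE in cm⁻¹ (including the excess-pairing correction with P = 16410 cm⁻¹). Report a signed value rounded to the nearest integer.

Ligand charges: 4×(+0) from CO and 1×(+0) from phen sum to +0; with overall charge +2, Cr is +2.
Cr²⁺: group 6, so d-count = 6 − 2 = 4.
Electron filling gives t₂g⁴ eg⁰.
The orbital stabilization is -1.6Δₒ = -1.6 × 29450 = -47120 cm⁻¹.
Relative to high-spin t₂g³ eg¹ (0 paired), the low-spin configuration has 1 additional pair, contributing +1 × 16410 = +16410 cm⁻¹.
Combining: -47120 + 16410 = -30710 cm⁻¹.

-30710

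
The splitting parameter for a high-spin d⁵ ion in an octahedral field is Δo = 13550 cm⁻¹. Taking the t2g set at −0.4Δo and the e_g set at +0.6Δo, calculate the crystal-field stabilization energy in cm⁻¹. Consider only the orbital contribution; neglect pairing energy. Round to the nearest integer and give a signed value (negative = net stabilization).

0

Configuration: t2g^3 e_g^2.
Orbital CFSE = 3(-0.4) + 2(0.6) = 0.0Δo = 0.0 × 13550 = 0 cm⁻¹.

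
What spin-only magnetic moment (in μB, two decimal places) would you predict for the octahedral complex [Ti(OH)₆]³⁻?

1.73 μB

Each OH⁻ contributes -1; 6 × (-1) = -6. With overall charge -3, Ti is in the +3 oxidation state.
Ti is in group 4, so Ti³⁺ is d¹ (4 − 3 = 1).
Configuration: t2g^1 e_g^0 → 1 unpaired electron.
μ(spin-only) = √[1(1+2)] = √3 ≈ 1.73 μB.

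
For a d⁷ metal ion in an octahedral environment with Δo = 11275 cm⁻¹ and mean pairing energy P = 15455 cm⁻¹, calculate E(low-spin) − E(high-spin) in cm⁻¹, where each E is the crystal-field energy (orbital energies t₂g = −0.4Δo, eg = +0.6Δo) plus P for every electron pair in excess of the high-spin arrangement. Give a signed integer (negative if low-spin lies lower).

4180

High-spin d⁷ fills as t₂g⁵ eg² with CFSE 5(−0.4) + 2(+0.6) = -0.8Δo = -9020 cm⁻¹.
Low-spin t₂g⁶ eg¹ gives -1.8Δo = -20295 cm⁻¹, but forming 1 extra pair costs 1P = 15455 cm⁻¹, so E(LS) = -20295 + 15455 = -4840 cm⁻¹.
The difference is -4840 − (-9020) = 4180 cm⁻¹, so high-spin lies lower.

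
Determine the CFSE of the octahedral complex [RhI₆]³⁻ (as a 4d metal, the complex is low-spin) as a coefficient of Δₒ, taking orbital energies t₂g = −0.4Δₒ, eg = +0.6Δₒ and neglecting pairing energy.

-2.4 Δₒ

Each I⁻ contributes -1; 6 × (-1) = -6. With overall charge -3, Rh is in the +3 oxidation state.
Rh³⁺: group 9, so d-count = 9 − 3 = 6.
Configuration: t₂g⁶ eg⁰.
CFSE = 6(-0.4Δₒ) + 0(0.6Δₒ) = -2.4Δₒ + 0.0Δₒ = -2.4Δₒ.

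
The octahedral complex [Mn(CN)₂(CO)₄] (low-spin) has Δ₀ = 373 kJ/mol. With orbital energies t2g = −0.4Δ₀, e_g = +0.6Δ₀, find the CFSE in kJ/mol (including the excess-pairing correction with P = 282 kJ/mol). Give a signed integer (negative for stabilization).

Ligand charges: 2×(-1) from CN⁻ and 4×(+0) from CO sum to -2; with overall charge +0, Mn is +2.
Mn sits in group 7; removing 2 electrons leaves Mn²⁺ with 7 − 2 = 5 d electrons.
Electron filling gives t2g^5 e_g^0.
Orbital CFSE = 5(-0.4) + 0(0.6) = -2.0Δ₀ = -2.0 × 373 = -746 kJ/mol.
Relative to high-spin t2g^3 e_g^2 (0 paired), the low-spin configuration has 2 additional pairs, contributing +2 × 282 = +564 kJ/mol.
Net CFSE = -746 + 564 = -182 kJ/mol.

-182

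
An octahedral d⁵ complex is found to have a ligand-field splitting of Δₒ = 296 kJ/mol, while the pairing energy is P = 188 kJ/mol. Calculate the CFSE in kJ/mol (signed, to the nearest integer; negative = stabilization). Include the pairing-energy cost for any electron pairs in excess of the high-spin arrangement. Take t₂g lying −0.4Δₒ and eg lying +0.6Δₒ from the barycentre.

-216

Δₒ > P, so pairing is preferred: the ground state is low-spin.
That gives t₂g⁵ eg⁰.
Orbital CFSE = -2.0Δₒ = -2.0 × 296 = -592 kJ/mol.
Excess pairs vs high-spin: 2 − 0 = 2; pairing cost = +376 kJ/mol.
Net CFSE = -592 + 376 = -216 kJ/mol.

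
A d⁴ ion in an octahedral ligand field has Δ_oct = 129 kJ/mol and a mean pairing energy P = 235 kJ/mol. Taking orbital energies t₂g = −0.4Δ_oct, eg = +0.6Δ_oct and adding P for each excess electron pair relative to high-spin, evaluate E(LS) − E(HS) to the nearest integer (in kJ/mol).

High-spin d⁴ fills as t₂g³ eg¹ with CFSE 3(−0.4) + 1(+0.6) = -0.6Δ_oct = -77 kJ/mol.
Low-spin t₂g⁴ eg⁰ gives -1.6Δ_oct = -206 kJ/mol, but forming 1 extra pair costs 1P = 235 kJ/mol, so E(LS) = -206 + 235 = 29 kJ/mol.
Thus E(LS) − E(HS) = 106 kJ/mol.

106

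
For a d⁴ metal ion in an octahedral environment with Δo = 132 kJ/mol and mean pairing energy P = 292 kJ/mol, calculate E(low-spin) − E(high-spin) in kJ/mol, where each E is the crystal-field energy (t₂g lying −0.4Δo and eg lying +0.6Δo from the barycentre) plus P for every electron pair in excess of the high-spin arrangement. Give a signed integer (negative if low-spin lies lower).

In the high-spin limit (t₂g³ eg¹) the orbital term is -0.6Δo = -79 kJ/mol, with no excess pairing.
For low-spin the configuration is t₂g⁴ eg⁰: orbital energy -1.6 × 132 = -211 kJ/mol, and 1 additional pair relative to high-spin adds 292 kJ/mol, giving 81 kJ/mol.
E(LS) − E(HS) = 81 − (-79) = 160 kJ/mol.

160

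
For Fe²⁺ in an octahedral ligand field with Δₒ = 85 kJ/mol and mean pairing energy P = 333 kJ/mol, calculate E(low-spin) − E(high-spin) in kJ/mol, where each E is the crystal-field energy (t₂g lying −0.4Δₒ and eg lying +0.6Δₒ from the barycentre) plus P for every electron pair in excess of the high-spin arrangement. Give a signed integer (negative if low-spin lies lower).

Fe²⁺: group 8, so d-count = 8 − 2 = 6.
In the high-spin limit (t₂g⁴ eg²) the orbital term is -0.4Δₒ = -34 kJ/mol, with no excess pairing.
Low-spin: t₂g⁶ eg⁰, orbital CFSE = -2.4Δₒ = -204 kJ/mol; plus 2 excess pairs × P = +666 kJ/mol; total 462 kJ/mol.
E(LS) − E(HS) = 462 − (-34) = 496 kJ/mol.

496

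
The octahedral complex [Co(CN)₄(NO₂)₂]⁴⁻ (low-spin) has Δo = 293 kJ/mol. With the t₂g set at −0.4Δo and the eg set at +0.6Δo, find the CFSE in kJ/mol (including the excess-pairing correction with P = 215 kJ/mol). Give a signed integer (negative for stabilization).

-312

Ligand charges: 4×(-1) from CN⁻ and 2×(-1) from NO₂⁻ sum to -6; with overall charge -4, Co is +2.
Co is in group 9, so Co²⁺ is d⁷ (9 − 2 = 7).
The d⁷ electrons fill as t₂g⁶ eg¹.
Orbital CFSE = 6(-0.4) + 1(0.6) = -1.8Δo = -1.8 × 293 = -527 kJ/mol.
Relative to high-spin t₂g⁵ eg² (2 paired), the low-spin configuration has 1 additional pair, contributing +1 × 215 = +215 kJ/mol.
Combining: -527 + 215 = -312 kJ/mol.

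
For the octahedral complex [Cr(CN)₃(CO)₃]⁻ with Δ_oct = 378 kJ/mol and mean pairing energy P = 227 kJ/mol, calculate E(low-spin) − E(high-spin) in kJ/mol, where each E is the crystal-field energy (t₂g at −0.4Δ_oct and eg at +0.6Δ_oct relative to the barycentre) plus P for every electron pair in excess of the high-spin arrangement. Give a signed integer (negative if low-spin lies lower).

Ligand charges: 3×(-1) from CN⁻ and 3×(+0) from CO sum to -3; with overall charge -1, Cr is +2.
Cr is in group 6, so Cr²⁺ is d⁴ (6 − 2 = 4).
High-spin: t₂g³ eg¹, CFSE = -0.6Δ_oct = -227 kJ/mol.
Low-spin t₂g⁴ eg⁰ gives -1.6Δ_oct = -605 kJ/mol, but forming 1 extra pair costs 1P = 227 kJ/mol, so E(LS) = -605 + 227 = -378 kJ/mol.
Thus E(LS) − E(HS) = -151 kJ/mol.

-151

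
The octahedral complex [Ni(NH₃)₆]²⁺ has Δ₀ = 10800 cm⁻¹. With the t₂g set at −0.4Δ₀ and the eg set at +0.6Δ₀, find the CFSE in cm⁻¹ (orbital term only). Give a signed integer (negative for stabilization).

-12960

NH₃ is neutral, so the +2 overall charge sits on Ni: oxidation state +2.
Ni²⁺: group 10, so d-count = 10 − 2 = 8.
The d⁸ electrons fill as t₂g⁶ eg².
CFSE(orbital) = 6×(-0.4Δ₀) + 2×(0.6Δ₀) = -1.2Δ₀; with Δ₀ = 10800 cm⁻¹ that is -12960 cm⁻¹.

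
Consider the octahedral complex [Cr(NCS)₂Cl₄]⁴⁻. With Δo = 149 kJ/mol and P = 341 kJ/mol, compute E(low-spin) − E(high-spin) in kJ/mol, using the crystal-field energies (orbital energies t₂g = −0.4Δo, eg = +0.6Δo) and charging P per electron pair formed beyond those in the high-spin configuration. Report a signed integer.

192

Ligand charges: 2×(-1) from NCS⁻ and 4×(-1) from Cl⁻ sum to -6; with overall charge -4, Cr is +2.
Cr²⁺: group 6, so d-count = 6 − 2 = 4.
High-spin: t₂g³ eg¹, CFSE = -0.6Δo = -89 kJ/mol.
Low-spin: t₂g⁴ eg⁰, orbital CFSE = -1.6Δo = -238 kJ/mol; plus 1 excess pair × P = +341 kJ/mol; total 103 kJ/mol.
E(LS) − E(HS) = 103 − (-89) = 192 kJ/mol.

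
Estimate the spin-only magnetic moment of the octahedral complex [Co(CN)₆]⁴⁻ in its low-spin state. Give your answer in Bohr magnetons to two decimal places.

Each CN⁻ contributes -1; 6 × (-1) = -6. With overall charge -4, Co is in the +2 oxidation state.
Co is in group 9, so Co²⁺ is d⁷ (9 − 2 = 7).
Configuration: t2g^6 e_g^1 → 1 unpaired electron.
μ(spin-only) = √[1(1+2)] = √3 ≈ 1.73 Bohr magnetons.

1.73 Bohr magnetons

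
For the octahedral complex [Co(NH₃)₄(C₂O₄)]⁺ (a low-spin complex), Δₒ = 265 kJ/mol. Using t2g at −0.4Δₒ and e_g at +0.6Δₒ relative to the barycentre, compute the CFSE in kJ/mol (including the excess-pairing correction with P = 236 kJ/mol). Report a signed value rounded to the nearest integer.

-164

Ligand charges: 4×(+0) from NH₃ and 1×(-2) from C₂O₄²⁻ sum to -2; with overall charge +1, Co is +3.
Co³⁺: group 9, so d-count = 9 − 3 = 6.
Electron filling gives t2g^6 e_g^0.
The orbital stabilization is -2.4Δₒ = -2.4 × 265 = -636 kJ/mol.
Pairing penalty: 3 pairs vs 1 in the high-spin reference → 2 extra × P = 472 kJ/mol.
Overall CFSE = -636 + 472 = -164 kJ/mol.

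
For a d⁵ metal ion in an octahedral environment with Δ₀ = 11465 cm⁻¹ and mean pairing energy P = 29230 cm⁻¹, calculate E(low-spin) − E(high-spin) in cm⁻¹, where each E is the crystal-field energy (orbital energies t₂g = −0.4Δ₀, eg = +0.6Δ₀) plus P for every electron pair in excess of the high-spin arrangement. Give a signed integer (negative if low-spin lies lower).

35530

In the high-spin limit (t₂g³ eg²) the orbital term is 0.0Δ₀ = 0 cm⁻¹, with no excess pairing.
Low-spin t₂g⁵ eg⁰ gives -2.0Δ₀ = -22930 cm⁻¹, but forming 2 extra pairs costs 2P = 58460 cm⁻¹, so E(LS) = -22930 + 58460 = 35530 cm⁻¹.
E(LS) − E(HS) = 35530 − (0) = 35530 cm⁻¹.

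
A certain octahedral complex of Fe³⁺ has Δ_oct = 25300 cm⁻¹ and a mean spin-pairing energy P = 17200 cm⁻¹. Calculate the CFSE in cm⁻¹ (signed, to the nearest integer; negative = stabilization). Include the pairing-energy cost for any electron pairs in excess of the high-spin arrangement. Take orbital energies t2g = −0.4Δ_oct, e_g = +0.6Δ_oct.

Fe³⁺: group 8, so d-count = 8 − 3 = 5.
Δ_oct > P, so pairing is preferred: the ground state is low-spin.
Filling d⁵ accordingly: t2g^5 e_g^0.
Orbital CFSE = -2.0Δ_oct = -2.0 × 25300 = -50600 cm⁻¹.
Excess pairs vs high-spin: 2 − 0 = 2; pairing cost = +34400 cm⁻¹.
Net CFSE = -50600 + 34400 = -16200 cm⁻¹.

-16200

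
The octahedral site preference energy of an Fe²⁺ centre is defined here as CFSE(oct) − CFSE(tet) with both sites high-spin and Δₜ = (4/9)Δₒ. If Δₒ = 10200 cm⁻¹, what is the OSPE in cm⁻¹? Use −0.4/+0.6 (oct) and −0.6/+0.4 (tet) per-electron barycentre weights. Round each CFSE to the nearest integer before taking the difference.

-1360

Fe sits in group 8; removing 2 electrons leaves Fe²⁺ with 8 − 2 = 6 d electrons.
Octahedral high-spin t₂g⁴ eg²: CFSE = -0.4 × 10200 = -4080 cm⁻¹.
Tetrahedral: e³ t₂³, CFSE = 3(−0.6) + 3(+0.4) = -0.6Δₜ = -0.6 × (4/9) × 10200 = -2720 cm⁻¹.
OSPE = -4080 − (-2720) = -1360 cm⁻¹.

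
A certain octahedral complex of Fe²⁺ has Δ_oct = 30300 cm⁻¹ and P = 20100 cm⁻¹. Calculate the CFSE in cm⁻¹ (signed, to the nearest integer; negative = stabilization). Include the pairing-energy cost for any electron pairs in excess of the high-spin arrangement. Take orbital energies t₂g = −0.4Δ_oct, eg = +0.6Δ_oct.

-32520

Fe sits in group 8; removing 2 electrons leaves Fe²⁺ with 8 − 2 = 6 d electrons.
With Δ_oct > P the complex is low-spin.
That gives t₂g⁶ eg⁰.
Orbital CFSE = -2.4Δ_oct = -2.4 × 30300 = -72720 cm⁻¹.
Excess pairs vs high-spin: 3 − 1 = 2; pairing cost = +40200 cm⁻¹.
Net CFSE = -72720 + 40200 = -32520 cm⁻¹.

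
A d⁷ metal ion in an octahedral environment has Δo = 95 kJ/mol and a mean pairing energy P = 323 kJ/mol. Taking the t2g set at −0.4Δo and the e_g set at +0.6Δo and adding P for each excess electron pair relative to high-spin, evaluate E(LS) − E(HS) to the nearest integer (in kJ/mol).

High-spin d⁷ fills as t2g^5 e_g^2 with CFSE 5(−0.4) + 2(+0.6) = -0.8Δo = -76 kJ/mol.
Low-spin t2g^6 e_g^1 gives -1.8Δo = -171 kJ/mol, but forming 1 extra pair costs 1P = 323 kJ/mol, so E(LS) = -171 + 323 = 152 kJ/mol.
Thus E(LS) − E(HS) = 228 kJ/mol.

228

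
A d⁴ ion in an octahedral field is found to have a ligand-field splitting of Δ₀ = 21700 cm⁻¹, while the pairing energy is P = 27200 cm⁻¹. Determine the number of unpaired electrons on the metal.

4

Here Δ₀ < P (21700 < 27200), so the high-spin state is favoured.
That gives t₂g³ eg¹.
Unpaired electrons: 4.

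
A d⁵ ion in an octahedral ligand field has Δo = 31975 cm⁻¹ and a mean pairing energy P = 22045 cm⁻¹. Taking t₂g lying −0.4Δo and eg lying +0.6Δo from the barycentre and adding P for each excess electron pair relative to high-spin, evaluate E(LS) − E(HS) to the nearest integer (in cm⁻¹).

High-spin d⁵ fills as t₂g³ eg² with CFSE 3(−0.4) + 2(+0.6) = 0.0Δo = 0 cm⁻¹.
Low-spin t₂g⁵ eg⁰ gives -2.0Δo = -63950 cm⁻¹, but forming 2 extra pairs costs 2P = 44090 cm⁻¹, so E(LS) = -63950 + 44090 = -19860 cm⁻¹.
Thus E(LS) − E(HS) = -19860 cm⁻¹.

-19860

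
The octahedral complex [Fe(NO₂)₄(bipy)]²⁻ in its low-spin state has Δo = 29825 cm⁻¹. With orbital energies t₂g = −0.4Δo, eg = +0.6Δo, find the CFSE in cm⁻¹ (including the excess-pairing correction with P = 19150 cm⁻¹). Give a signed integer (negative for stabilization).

-33280

Ligand charges: 4×(-1) from NO₂⁻ and 1×(+0) from bipy sum to -4; with overall charge -2, Fe is +2.
Fe²⁺: group 8, so d-count = 8 − 2 = 6.
Electron filling gives t₂g⁶ eg⁰.
The orbital stabilization is -2.4Δo = -2.4 × 29825 = -71580 cm⁻¹.
Pairing penalty: 3 pairs vs 1 in the high-spin reference → 2 extra × P = 38300 cm⁻¹.
Overall CFSE = -71580 + 38300 = -33280 cm⁻¹.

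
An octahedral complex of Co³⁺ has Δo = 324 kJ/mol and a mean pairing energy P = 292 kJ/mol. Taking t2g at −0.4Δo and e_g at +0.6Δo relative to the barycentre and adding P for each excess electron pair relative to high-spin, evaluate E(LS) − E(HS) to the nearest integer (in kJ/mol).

-64

Group 9 minus oxidation state +3 gives a d⁶ configuration for Co³⁺.
High-spin d⁶ fills as t2g^4 e_g^2 with CFSE 4(−0.4) + 2(+0.6) = -0.4Δo = -130 kJ/mol.
Low-spin: t2g^6 e_g^0, orbital CFSE = -2.4Δo = -778 kJ/mol; plus 2 excess pairs × P = +584 kJ/mol; total -194 kJ/mol.
Thus E(LS) − E(HS) = -64 kJ/mol.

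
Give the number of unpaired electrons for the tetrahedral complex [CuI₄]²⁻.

1

Each I⁻ contributes -1; 4 × (-1) = -4. With overall charge -2, Cu is in the +2 oxidation state.
Cu²⁺: group 11, so d-count = 11 − 2 = 9.
Tetrahedral splitting is small, so the complex is high-spin.
Configuration: e^4 t2^5, giving 1 unpaired electron.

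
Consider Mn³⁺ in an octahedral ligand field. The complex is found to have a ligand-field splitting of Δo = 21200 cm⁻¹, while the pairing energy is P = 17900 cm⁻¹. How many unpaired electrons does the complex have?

Mn sits in group 7; removing 3 electrons leaves Mn³⁺ with 7 − 3 = 4 d electrons.
Δo > P, so pairing is preferred: the ground state is low-spin.
Filling d⁴ accordingly: t2g^4 e_g^0.
Unpaired electrons: 2.

2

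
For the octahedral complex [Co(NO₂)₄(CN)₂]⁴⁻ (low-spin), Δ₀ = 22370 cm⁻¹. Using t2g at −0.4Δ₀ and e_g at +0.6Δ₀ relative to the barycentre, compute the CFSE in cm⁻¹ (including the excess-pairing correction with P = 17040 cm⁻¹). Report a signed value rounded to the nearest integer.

-23226

Ligand charges: 4×(-1) from NO₂⁻ and 2×(-1) from CN⁻ sum to -6; with overall charge -4, Co is +2.
Co is in group 9, so Co²⁺ is d⁷ (9 − 2 = 7).
Configuration: t2g^6 e_g^1.
The orbital stabilization is -1.8Δ₀ = -1.8 × 22370 = -40266 cm⁻¹.
High-spin d⁷ would be t2g^5 e_g^2 with 2 pairs; low-spin has 3, so 1 excess pair costs +1P = +17040 cm⁻¹.
Net CFSE = -40266 + 17040 = -23226 cm⁻¹.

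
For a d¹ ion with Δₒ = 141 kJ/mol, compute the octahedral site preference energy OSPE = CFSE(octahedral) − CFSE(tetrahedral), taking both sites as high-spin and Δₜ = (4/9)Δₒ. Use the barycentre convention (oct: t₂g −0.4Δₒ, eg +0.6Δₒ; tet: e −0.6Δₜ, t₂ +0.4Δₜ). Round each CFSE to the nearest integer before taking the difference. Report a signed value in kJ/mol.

-18

In an octahedral site d¹ (HS) is t₂g¹ eg⁰, giving CFSE(oct) = -0.4Δₒ = -56 kJ/mol.
In a tetrahedral site the filling is e¹ t₂⁰: CFSE(tet) = -0.6Δₜ = -0.6 × (4/9)(141) = -38 kJ/mol.
OSPE = -56 − (-38) = -18 kJ/mol.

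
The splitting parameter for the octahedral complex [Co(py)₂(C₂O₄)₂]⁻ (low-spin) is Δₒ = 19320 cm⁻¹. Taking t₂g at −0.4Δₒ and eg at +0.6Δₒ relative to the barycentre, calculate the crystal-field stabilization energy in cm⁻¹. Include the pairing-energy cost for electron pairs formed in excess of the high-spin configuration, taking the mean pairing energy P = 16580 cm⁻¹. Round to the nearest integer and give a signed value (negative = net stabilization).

Ligand charges: 2×(+0) from py and 2×(-2) from C₂O₄²⁻ sum to -4; with overall charge -1, Co is +3.
Co is in group 9, so Co³⁺ is d⁶ (9 − 3 = 6).
Configuration: t₂g⁶ eg⁰.
Orbital CFSE = 6(-0.4) + 0(0.6) = -2.4Δₒ = -2.4 × 19320 = -46368 cm⁻¹.
Pairing penalty: 3 pairs vs 1 in the high-spin reference → 2 extra × P = 33160 cm⁻¹.
Overall CFSE = -46368 + 33160 = -13208 cm⁻¹.

-13208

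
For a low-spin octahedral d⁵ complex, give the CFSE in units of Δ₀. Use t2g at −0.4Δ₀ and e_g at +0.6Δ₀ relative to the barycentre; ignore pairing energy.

-2.0 Δ₀

Configuration: t2g^5 e_g^0.
CFSE = 5(-0.4Δ₀) + 0(0.6Δ₀) = -2.0Δ₀ + 0.0Δ₀ = -2.0Δ₀.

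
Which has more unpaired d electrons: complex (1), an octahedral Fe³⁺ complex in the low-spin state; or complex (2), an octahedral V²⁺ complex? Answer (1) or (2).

(2)

(1): Group 8 minus oxidation state +3 gives a d⁵ configuration for Fe³⁺; t₂g⁵ eg⁰ → 1 unpaired.
(2): V²⁺: group 5, so d-count = 5 − 2 = 3; t2g^3 e_g^0 → 3 unpaired.
So (2) has more unpaired electrons.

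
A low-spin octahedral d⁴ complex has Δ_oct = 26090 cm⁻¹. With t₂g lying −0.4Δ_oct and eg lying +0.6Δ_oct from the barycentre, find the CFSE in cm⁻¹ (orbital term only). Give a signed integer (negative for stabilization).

-41744

Electron filling gives t₂g⁴ eg⁰.
The orbital stabilization is -1.6Δ_oct = -1.6 × 26090 = -41744 cm⁻¹.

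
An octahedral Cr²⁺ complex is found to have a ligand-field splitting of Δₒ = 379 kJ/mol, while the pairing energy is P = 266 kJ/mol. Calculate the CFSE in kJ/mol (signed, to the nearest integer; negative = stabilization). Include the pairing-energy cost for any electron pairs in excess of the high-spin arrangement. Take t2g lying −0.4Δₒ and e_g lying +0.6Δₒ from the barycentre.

Cr²⁺: group 6, so d-count = 6 − 2 = 4.
Here Δₒ > P (379 > 266), so the low-spin state is favoured.
Filling d⁴ accordingly: t2g^4 e_g^0.
Orbital CFSE = -1.6Δₒ = -1.6 × 379 = -606 kJ/mol.
Excess pairs vs high-spin: 1 − 0 = 1; pairing cost = +266 kJ/mol.
Net CFSE = -606 + 266 = -340 kJ/mol.

-340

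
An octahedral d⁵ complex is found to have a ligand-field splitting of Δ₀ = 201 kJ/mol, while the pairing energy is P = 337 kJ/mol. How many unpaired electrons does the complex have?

Δ₀ < P, so pairing is avoided: the ground state is high-spin.
That gives t₂g³ eg².
Unpaired electrons: 5.

5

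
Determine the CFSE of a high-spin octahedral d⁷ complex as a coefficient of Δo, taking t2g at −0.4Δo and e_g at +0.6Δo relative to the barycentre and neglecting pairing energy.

Configuration: t2g^5 e_g^2.
CFSE = 5(-0.4Δo) + 2(0.6Δo) = -2.0Δo + 1.2Δo = -0.8Δo.

-0.8 Δo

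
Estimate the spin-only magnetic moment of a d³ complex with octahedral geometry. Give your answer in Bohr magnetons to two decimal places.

3.87 Bohr magnetons

For octahedral d³ the high- and low-spin configurations coincide.
Configuration: t₂g³ eg⁰ → 3 unpaired electrons.
μ(spin-only) = √[3(3+2)] = √15 ≈ 3.87 Bohr magnetons.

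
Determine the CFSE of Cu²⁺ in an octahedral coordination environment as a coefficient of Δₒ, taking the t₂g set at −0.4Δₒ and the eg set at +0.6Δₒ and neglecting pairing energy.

Cu²⁺: group 11, so d-count = 11 − 2 = 9.
Configuration: t₂g⁶ eg³.
CFSE = 6(-0.4Δₒ) + 3(0.6Δₒ) = -2.4Δₒ + 1.8Δₒ = -0.6Δₒ.

-0.6 Δₒ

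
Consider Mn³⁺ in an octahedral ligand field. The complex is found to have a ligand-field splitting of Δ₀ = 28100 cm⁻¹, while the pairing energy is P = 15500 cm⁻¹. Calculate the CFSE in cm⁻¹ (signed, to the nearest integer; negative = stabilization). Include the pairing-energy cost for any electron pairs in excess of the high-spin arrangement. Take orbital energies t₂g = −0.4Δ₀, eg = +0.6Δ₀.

-29460

Mn sits in group 7; removing 3 electrons leaves Mn³⁺ with 7 − 3 = 4 d electrons.
With Δ₀ > P the complex is low-spin.
Filling d⁴ accordingly: t₂g⁴ eg⁰.
Orbital CFSE = -1.6Δ₀ = -1.6 × 28100 = -44960 cm⁻¹.
Excess pairs vs high-spin: 1 − 0 = 1; pairing cost = +15500 cm⁻¹.
Net CFSE = -44960 + 15500 = -29460 cm⁻¹.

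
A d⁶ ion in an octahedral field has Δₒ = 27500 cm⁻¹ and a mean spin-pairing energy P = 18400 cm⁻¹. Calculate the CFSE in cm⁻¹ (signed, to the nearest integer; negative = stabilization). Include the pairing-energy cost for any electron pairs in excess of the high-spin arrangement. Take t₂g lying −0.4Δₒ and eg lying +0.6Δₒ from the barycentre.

-29200

With Δₒ > P the complex is low-spin.
Filling d⁶ accordingly: t₂g⁶ eg⁰.
Orbital CFSE = -2.4Δₒ = -2.4 × 27500 = -66000 cm⁻¹.
Excess pairs vs high-spin: 3 − 1 = 2; pairing cost = +36800 cm⁻¹.
Net CFSE = -66000 + 36800 = -29200 cm⁻¹.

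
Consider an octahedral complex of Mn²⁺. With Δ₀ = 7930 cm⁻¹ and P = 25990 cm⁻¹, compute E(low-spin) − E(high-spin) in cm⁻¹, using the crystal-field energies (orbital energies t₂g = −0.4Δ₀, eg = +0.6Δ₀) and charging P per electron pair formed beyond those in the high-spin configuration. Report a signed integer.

36120

Mn is in group 7, so Mn²⁺ is d⁵ (7 − 2 = 5).
High-spin d⁵ fills as t₂g³ eg² with CFSE 3(−0.4) + 2(+0.6) = 0.0Δ₀ = 0 cm⁻¹.
For low-spin the configuration is t₂g⁵ eg⁰: orbital energy -2.0 × 7930 = -15860 cm⁻¹, and 2 additional pairs relative to high-spin add 51980 cm⁻¹, giving 36120 cm⁻¹.
Thus E(LS) − E(HS) = 36120 cm⁻¹.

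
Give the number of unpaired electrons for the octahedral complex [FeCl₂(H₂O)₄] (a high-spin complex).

Ligand charges: 2×(-1) from Cl⁻ and 4×(+0) from H₂O sum to -2; with overall charge +0, Fe is +2.
Group 8 minus oxidation state +2 gives a d⁶ configuration for Fe²⁺.
Configuration: t2g^4 e_g^2, giving 4 unpaired electrons.

4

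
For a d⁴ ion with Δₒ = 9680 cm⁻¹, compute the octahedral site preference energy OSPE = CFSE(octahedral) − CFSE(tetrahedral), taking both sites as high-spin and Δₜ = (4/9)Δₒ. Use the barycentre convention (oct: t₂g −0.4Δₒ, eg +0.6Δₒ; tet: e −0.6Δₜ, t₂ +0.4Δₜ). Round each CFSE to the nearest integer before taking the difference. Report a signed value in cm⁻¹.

-4087

In an octahedral site d⁴ (HS) is t2g^3 e_g^1, giving CFSE(oct) = -0.6Δₒ = -5808 cm⁻¹.
Tetrahedral e^2 t2^2 gives -0.4Δₜ = -0.4 × (4/9) × 9680 = -1721 cm⁻¹.
OSPE = CFSE(oct) − CFSE(tet) = -5808 − (-1721) = -4087 cm⁻¹.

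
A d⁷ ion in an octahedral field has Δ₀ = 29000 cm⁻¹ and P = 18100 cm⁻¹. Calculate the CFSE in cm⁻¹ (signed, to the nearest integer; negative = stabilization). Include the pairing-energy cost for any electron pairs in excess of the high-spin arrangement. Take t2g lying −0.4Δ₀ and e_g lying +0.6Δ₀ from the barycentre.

Here Δ₀ > P (29000 > 18100), so the low-spin state is favoured.
Configuration: t2g^6 e_g^1.
Orbital CFSE = -1.8Δ₀ = -1.8 × 29000 = -52200 cm⁻¹.
Excess pairs vs high-spin: 3 − 2 = 1; pairing cost = +18100 cm⁻¹.
Net CFSE = -52200 + 18100 = -34100 cm⁻¹.

-34100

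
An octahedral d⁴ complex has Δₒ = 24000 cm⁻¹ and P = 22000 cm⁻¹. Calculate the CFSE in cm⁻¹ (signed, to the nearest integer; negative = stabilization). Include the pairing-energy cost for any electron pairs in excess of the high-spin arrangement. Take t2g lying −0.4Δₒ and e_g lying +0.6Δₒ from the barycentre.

With Δₒ > P the complex is low-spin.
Configuration: t2g^4 e_g^0.
Orbital CFSE = -1.6Δₒ = -1.6 × 24000 = -38400 cm⁻¹.
Excess pairs vs high-spin: 1 − 0 = 1; pairing cost = +22000 cm⁻¹.
Net CFSE = -38400 + 22000 = -16400 cm⁻¹.

-16400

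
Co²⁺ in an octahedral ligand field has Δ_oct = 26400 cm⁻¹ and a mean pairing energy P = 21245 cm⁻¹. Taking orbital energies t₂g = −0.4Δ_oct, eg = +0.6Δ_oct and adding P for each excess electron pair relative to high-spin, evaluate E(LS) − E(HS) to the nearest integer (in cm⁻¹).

Co²⁺: group 9, so d-count = 9 − 2 = 7.
In the high-spin limit (t₂g⁵ eg²) the orbital term is -0.8Δ_oct = -21120 cm⁻¹, with no excess pairing.
For low-spin the configuration is t₂g⁶ eg¹: orbital energy -1.8 × 26400 = -47520 cm⁻¹, and 1 additional pair relative to high-spin adds 21245 cm⁻¹, giving -26275 cm⁻¹.
The difference is -26275 − (-21120) = -5155 cm⁻¹, so low-spin lies lower.

-5155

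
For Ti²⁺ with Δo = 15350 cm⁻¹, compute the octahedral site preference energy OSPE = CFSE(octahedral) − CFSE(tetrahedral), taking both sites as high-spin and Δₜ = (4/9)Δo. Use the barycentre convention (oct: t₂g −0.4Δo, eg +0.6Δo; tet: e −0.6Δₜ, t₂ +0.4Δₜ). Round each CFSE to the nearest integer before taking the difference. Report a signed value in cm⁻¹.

Group 4 minus oxidation state +2 gives a d² configuration for Ti²⁺.
Octahedral high-spin t₂g² eg⁰: CFSE = -0.8 × 15350 = -12280 cm⁻¹.
Tetrahedral: e² t₂⁰, CFSE = 2(−0.6) + 0(+0.4) = -1.2Δₜ = -1.2 × (4/9) × 15350 = -8187 cm⁻¹.
OSPE = CFSE(oct) − CFSE(tet) = -12280 − (-8187) = -4093 cm⁻¹.

-4093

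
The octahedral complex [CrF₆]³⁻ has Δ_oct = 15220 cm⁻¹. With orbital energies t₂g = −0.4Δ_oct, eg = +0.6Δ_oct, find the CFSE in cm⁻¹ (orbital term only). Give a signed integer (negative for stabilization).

Each F⁻ contributes -1; 6 × (-1) = -6. With overall charge -3, Cr is in the +3 oxidation state.
Cr³⁺: group 6, so d-count = 6 − 3 = 3.
For octahedral d³ the high- and low-spin configurations coincide.
Electron filling gives t₂g³ eg⁰.
Orbital CFSE = 3(-0.4) + 0(0.6) = -1.2Δ_oct = -1.2 × 15220 = -18264 cm⁻¹.

-18264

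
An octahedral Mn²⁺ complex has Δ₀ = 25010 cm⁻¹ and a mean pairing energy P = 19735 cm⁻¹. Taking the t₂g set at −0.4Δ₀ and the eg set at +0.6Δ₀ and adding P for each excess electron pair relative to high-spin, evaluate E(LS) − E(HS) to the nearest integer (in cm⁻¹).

-10550

Mn is in group 7, so Mn²⁺ is d⁵ (7 − 2 = 5).
High-spin d⁵ fills as t₂g³ eg² with CFSE 3(−0.4) + 2(+0.6) = 0.0Δ₀ = 0 cm⁻¹.
Low-spin t₂g⁵ eg⁰ gives -2.0Δ₀ = -50020 cm⁻¹, but forming 2 extra pairs costs 2P = 39470 cm⁻¹, so E(LS) = -50020 + 39470 = -10550 cm⁻¹.
The difference is -10550 − (0) = -10550 cm⁻¹, so low-spin lies lower.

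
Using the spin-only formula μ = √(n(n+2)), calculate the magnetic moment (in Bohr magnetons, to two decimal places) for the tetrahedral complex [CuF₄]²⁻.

1.73 Bohr magnetons

Each F⁻ contributes -1; 4 × (-1) = -4. With overall charge -2, Cu is in the +2 oxidation state.
Cu²⁺: group 11, so d-count = 11 − 2 = 9.
Tetrahedral splitting is small, so the complex is high-spin.
Configuration: e⁴ t₂⁵ → 1 unpaired electron.
μ(spin-only) = √[1(1+2)] = √3 ≈ 1.73 Bohr magnetons.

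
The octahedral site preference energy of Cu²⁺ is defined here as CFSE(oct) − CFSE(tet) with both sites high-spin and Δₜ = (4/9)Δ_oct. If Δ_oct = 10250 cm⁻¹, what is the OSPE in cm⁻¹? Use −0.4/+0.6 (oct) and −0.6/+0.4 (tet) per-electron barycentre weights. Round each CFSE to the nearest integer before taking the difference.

Cu sits in group 11; removing 2 electrons leaves Cu²⁺ with 11 − 2 = 9 d electrons.
Octahedral high-spin t₂g⁶ eg³: CFSE = -0.6 × 10250 = -6150 cm⁻¹.
Tetrahedral: e⁴ t₂⁵, CFSE = 4(−0.6) + 5(+0.4) = -0.4Δₜ = -0.4 × (4/9) × 10250 = -1822 cm⁻¹.
OSPE = -6150 − (-1822) = -4328 cm⁻¹.

-4328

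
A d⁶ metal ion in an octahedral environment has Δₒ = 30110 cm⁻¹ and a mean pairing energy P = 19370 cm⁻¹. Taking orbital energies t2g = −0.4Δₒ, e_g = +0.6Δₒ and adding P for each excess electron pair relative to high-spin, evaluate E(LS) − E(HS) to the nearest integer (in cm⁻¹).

-21480

High-spin d⁶ fills as t2g^4 e_g^2 with CFSE 4(−0.4) + 2(+0.6) = -0.4Δₒ = -12044 cm⁻¹.
For low-spin the configuration is t2g^6 e_g^0: orbital energy -2.4 × 30110 = -72264 cm⁻¹, and 2 additional pairs relative to high-spin add 38740 cm⁻¹, giving -33524 cm⁻¹.
Thus E(LS) − E(HS) = -21480 cm⁻¹.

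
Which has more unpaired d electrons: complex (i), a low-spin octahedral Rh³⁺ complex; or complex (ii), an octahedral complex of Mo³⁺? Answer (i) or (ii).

(ii)

(i): Group 9 minus oxidation state +3 gives a d⁶ configuration for Rh³⁺; t2g^6 e_g^0 → 0 unpaired.
(ii): Group 6 minus oxidation state +3 gives a d³ configuration for Mo³⁺; For octahedral d³ the high- and low-spin configurations coincide; t₂g³ eg⁰ → 3 unpaired.
So (ii) has more unpaired electrons.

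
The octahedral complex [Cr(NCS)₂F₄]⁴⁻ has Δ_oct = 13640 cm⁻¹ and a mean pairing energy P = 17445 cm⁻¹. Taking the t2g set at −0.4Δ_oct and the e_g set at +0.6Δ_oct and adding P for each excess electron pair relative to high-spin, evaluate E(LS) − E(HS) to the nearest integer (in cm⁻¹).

Ligand charges: 2×(-1) from NCS⁻ and 4×(-1) from F⁻ sum to -6; with overall charge -4, Cr is +2.
Cr²⁺: group 6, so d-count = 6 − 2 = 4.
In the high-spin limit (t2g^3 e_g^1) the orbital term is -0.6Δ_oct = -8184 cm⁻¹, with no excess pairing.
For low-spin the configuration is t2g^4 e_g^0: orbital energy -1.6 × 13640 = -21824 cm⁻¹, and 1 additional pair relative to high-spin adds 17445 cm⁻¹, giving -4379 cm⁻¹.
Thus E(LS) − E(HS) = 3805 cm⁻¹.

3805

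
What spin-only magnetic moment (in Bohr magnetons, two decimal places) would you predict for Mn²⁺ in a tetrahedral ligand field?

Mn is in group 7, so Mn²⁺ is d⁵ (7 − 2 = 5).
Tetrahedral fields are weak (Δₜ ≈ 4/9 Δₒ), so electrons fill high-spin.
Configuration: e² t₂³ → 5 unpaired electrons.
μ(spin-only) = √[5(5+2)] = √35 ≈ 5.92 Bohr magnetons.

5.92 Bohr magnetons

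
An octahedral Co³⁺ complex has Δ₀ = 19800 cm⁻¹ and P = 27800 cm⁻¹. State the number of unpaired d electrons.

4

Co is in group 9, so Co³⁺ is d⁶ (9 − 3 = 6).
Since Δ₀ = 19800 cm⁻¹ < P = 27800 cm⁻¹, the complex adopts the high-spin configuration.
Configuration: t₂g⁴ eg².
Unpaired electrons: 4.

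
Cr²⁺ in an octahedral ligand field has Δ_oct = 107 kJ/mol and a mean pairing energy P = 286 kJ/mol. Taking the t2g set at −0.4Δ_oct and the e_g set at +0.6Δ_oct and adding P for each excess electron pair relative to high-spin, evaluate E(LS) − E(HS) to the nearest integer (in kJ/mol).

Cr²⁺: group 6, so d-count = 6 − 2 = 4.
In the high-spin limit (t2g^3 e_g^1) the orbital term is -0.6Δ_oct = -64 kJ/mol, with no excess pairing.
For low-spin the configuration is t2g^4 e_g^0: orbital energy -1.6 × 107 = -171 kJ/mol, and 1 additional pair relative to high-spin adds 286 kJ/mol, giving 115 kJ/mol.
E(LS) − E(HS) = 115 − (-64) = 179 kJ/mol.

179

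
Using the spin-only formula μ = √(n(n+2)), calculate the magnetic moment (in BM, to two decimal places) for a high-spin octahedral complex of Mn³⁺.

Mn³⁺: group 7, so d-count = 7 − 3 = 4.
Configuration: t2g^3 e_g^1 → 4 unpaired electrons.
μ(spin-only) = √[4(4+2)] = √24 ≈ 4.90 BM.

4.90 BM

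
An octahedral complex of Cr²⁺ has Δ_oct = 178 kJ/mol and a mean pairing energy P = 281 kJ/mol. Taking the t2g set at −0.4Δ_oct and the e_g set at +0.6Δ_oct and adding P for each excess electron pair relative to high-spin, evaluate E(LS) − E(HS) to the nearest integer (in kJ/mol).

103

Cr sits in group 6; removing 2 electrons leaves Cr²⁺ with 6 − 2 = 4 d electrons.
High-spin: t2g^3 e_g^1, CFSE = -0.6Δ_oct = -107 kJ/mol.
For low-spin the configuration is t2g^4 e_g^0: orbital energy -1.6 × 178 = -285 kJ/mol, and 1 additional pair relative to high-spin adds 281 kJ/mol, giving -4 kJ/mol.
Thus E(LS) − E(HS) = 103 kJ/mol.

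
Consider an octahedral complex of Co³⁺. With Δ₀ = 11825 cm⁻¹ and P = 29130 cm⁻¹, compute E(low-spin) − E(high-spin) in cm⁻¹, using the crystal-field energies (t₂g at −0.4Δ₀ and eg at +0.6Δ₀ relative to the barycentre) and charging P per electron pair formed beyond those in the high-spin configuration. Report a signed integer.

34610

Group 9 minus oxidation state +3 gives a d⁶ configuration for Co³⁺.
In the high-spin limit (t₂g⁴ eg²) the orbital term is -0.4Δ₀ = -4730 cm⁻¹, with no excess pairing.
Low-spin t₂g⁶ eg⁰ gives -2.4Δ₀ = -28380 cm⁻¹, but forming 2 extra pairs costs 2P = 58260 cm⁻¹, so E(LS) = -28380 + 58260 = 29880 cm⁻¹.
The difference is 29880 − (-4730) = 34610 cm⁻¹, so high-spin lies lower.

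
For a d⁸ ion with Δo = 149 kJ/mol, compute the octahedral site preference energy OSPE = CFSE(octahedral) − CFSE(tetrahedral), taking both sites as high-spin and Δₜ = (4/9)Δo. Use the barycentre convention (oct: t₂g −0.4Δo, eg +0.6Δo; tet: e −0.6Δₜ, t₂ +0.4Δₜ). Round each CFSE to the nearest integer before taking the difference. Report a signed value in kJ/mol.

Octahedral high-spin t2g^6 e_g^2: CFSE = -1.2 × 149 = -179 kJ/mol.
Tetrahedral: e^4 t2^4, CFSE = 4(−0.6) + 4(+0.4) = -0.8Δₜ = -0.8 × (4/9) × 149 = -53 kJ/mol.
Subtracting, OSPE = -179 − (-53) = -126 kJ/mol.

-126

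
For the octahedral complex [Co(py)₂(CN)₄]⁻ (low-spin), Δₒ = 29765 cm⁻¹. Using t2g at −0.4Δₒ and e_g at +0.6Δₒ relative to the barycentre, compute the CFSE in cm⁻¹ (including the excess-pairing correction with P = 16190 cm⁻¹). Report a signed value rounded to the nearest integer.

-39056

Ligand charges: 2×(+0) from py and 4×(-1) from CN⁻ sum to -4; with overall charge -1, Co is +3.
Co³⁺: group 9, so d-count = 9 − 3 = 6.
Configuration: t2g^6 e_g^0.
The orbital stabilization is -2.4Δₒ = -2.4 × 29765 = -71436 cm⁻¹.
Pairing penalty: 3 pairs vs 1 in the high-spin reference → 2 extra × P = 32380 cm⁻¹.
Combining: -71436 + 32380 = -39056 cm⁻¹.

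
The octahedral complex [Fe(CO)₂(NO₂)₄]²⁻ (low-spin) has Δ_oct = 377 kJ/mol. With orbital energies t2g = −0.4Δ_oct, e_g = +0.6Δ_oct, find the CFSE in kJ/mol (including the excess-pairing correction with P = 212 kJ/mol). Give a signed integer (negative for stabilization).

Ligand charges: 2×(+0) from CO and 4×(-1) from NO₂⁻ sum to -4; with overall charge -2, Fe is +2.
Fe sits in group 8; removing 2 electrons leaves Fe²⁺ with 8 − 2 = 6 d electrons.
Configuration: t2g^6 e_g^0.
Orbital CFSE = 6(-0.4) + 0(0.6) = -2.4Δ_oct = -2.4 × 377 = -905 kJ/mol.
Relative to high-spin t2g^4 e_g^2 (1 paired), the low-spin configuration has 2 additional pairs, contributing +2 × 212 = +424 kJ/mol.
Combining: -905 + 424 = -481 kJ/mol.

-481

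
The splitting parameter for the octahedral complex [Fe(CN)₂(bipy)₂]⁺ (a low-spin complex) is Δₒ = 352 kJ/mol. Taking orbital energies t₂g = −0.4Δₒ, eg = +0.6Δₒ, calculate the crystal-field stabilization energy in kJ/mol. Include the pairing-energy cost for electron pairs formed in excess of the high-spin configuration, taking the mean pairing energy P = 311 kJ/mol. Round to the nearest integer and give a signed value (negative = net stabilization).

Ligand charges: 2×(-1) from CN⁻ and 2×(+0) from bipy sum to -2; with overall charge +1, Fe is +3.
Fe³⁺: group 8, so d-count = 8 − 3 = 5.
The d⁵ electrons fill as t₂g⁵ eg⁰.
CFSE(orbital) = 5×(-0.4Δₒ) + 0×(0.6Δₒ) = -2.0Δₒ; with Δₒ = 352 kJ/mol that is -704 kJ/mol.
Pairing penalty: 2 pairs vs 0 in the high-spin reference → 2 extra × P = 622 kJ/mol.
Overall CFSE = -704 + 622 = -82 kJ/mol.

-82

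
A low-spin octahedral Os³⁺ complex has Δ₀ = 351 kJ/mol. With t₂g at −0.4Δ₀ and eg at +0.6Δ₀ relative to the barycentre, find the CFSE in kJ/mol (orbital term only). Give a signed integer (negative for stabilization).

Os³⁺: group 8, so d-count = 8 − 3 = 5.
Electron filling gives t₂g⁵ eg⁰.
CFSE(orbital) = 5×(-0.4Δ₀) + 0×(0.6Δ₀) = -2.0Δ₀; with Δ₀ = 351 kJ/mol that is -702 kJ/mol.

-702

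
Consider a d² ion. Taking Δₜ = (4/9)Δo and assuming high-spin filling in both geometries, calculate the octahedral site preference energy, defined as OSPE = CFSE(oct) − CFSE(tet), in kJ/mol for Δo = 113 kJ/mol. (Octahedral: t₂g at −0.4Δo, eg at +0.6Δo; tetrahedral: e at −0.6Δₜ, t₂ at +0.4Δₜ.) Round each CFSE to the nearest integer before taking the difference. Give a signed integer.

Octahedral high-spin t₂g² eg⁰: CFSE = -0.8 × 113 = -90 kJ/mol.
Tetrahedral e² t₂⁰ gives -1.2Δₜ = -1.2 × (4/9) × 113 = -60 kJ/mol.
OSPE = -90 − (-60) = -30 kJ/mol.

-30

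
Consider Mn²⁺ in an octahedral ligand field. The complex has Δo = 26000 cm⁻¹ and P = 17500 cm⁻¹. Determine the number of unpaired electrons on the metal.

Mn sits in group 7; removing 2 electrons leaves Mn²⁺ with 7 − 2 = 5 d electrons.
With Δo > P the complex is low-spin.
Configuration: t₂g⁵ eg⁰.
Unpaired electrons: 1.

1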